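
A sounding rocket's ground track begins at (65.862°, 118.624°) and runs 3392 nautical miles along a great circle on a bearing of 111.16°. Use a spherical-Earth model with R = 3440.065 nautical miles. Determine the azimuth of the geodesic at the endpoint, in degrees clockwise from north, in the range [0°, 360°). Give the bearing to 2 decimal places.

final bearing 155.64°

δ = 3392/3440.065 = 0.986028 rad (56.4952°).
Start latitude φ₁ = 1.149509 rad; initial bearing θ = 1.940108 rad.
sin φ₂ = sin φ₁ cos δ + cos φ₁ sin δ cos θ = (0.912563)(0.552006) + (0.408936)(0.833840)(-0.360974) = 0.380653
φ₂ = asin(0.380653) = 0.390503 rad = 22.374°.
For the longitude increment, Δλ = atan2( sin θ sin δ cos φ₁, cos δ − sin φ₁ sin φ₂ ) = atan2(0.317996, 0.204636) = 57.238°.
Hence λ₂ = 118.624° + 57.238° = 175.862°.
The forward bearing on arrival equals the back-azimuth from the destination plus 180°.
Back-azimuth from P₂ (22.37°, 175.86°) to P₁ (65.86°, 118.62°), with Δλ' = λ₁ − λ₂ = -57.24°: atan2( sin Δλ' cos φ₁ , cos φ₂ sin φ₁ − sin φ₂ cos φ₁ cos Δλ' ) = 335.64°.
Final bearing = (335.64° + 180°) mod 360° = 155.64°.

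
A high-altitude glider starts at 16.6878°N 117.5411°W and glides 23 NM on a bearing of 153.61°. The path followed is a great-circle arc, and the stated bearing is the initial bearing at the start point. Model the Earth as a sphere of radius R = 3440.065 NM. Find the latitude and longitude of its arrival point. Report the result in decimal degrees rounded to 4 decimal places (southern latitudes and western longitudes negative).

latitude 16.3446°, longitude -117.3637°

The arc subtends δ = 23/3440.065 = 0.006686 rad at the centre.
Start latitude φ₁ = 0.291257 rad; initial bearing θ = 2.681000 rad.
Destination latitude: φ₂ = arcsin( sin φ₁ cos δ + cos φ₁ sin δ cos θ ) = arcsin(0.281413) = 16.3446°.
For the longitude increment, Δλ = atan2( sin θ sin δ cos φ₁, cos δ − sin φ₁ sin φ₂ ) = atan2(0.002847, 0.919168) = 0.1774°.
Hence λ₂ = -117.5411° + 0.1774° = -117.3637°.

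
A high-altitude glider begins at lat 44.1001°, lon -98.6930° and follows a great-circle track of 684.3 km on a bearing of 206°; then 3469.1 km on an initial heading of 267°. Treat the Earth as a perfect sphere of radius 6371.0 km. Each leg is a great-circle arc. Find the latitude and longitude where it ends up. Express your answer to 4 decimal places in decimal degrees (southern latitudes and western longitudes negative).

latitude 30.7599°, longitude -139.1481°

Apply the spherical direct solution leg by leg, carrying full precision between legs.
Leg 1: from (44.1001°, -98.6930°), δ = 684.3/6371 = 0.107409 rad, θ = 206° → φ = 38.5143°, λ = -102.1363°.
Leg 2: from (38.5143°, -102.1363°), δ = 3469.1/6371 = 0.544514 rad, θ = 267° → φ = 30.7599°, λ = -139.1481°.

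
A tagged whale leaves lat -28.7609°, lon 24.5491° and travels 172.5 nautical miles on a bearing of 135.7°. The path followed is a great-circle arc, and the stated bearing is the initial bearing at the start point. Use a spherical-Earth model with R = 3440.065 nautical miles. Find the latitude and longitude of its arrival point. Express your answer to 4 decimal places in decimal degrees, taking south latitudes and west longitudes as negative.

latitude -30.7970°, longitude 26.8848°

The arc subtends δ = 172.5/3440.065 = 0.050144 rad at the centre.
Converting: φ₁ = -0.501972 rad, θ = 2.368412 rad.
Destination latitude: φ₂ = arcsin( sin φ₁ cos δ + cos φ₁ sin δ cos θ ) = arcsin(-0.511998) = -30.7970°.
For the longitude increment, Δλ = atan2( sin θ sin δ cos φ₁, cos δ − sin φ₁ sin φ₂ ) = atan2(0.030688, 0.752392) = 2.3357°.
λ₂ = λ₁ + Δλ = 26.8848°.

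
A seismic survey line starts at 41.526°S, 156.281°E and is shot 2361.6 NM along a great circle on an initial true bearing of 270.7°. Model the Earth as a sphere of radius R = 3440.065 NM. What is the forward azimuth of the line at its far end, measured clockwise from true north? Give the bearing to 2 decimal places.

δ = 2361.6/3440.065 = 0.686499 rad (39.3335°).
Converting: φ₁ = -0.724765 rad, θ = 4.724606 rad.
Destination latitude: φ₂ = arcsin( sin φ₁ cos δ + cos φ₁ sin δ cos θ ) = arcsin(-0.506982) = -30.463°.
Δλ = atan2( sin θ sin δ cos φ₁ , cos δ − sin φ₁ sin φ₂ ) = atan2(-0.474487, 0.437361) = -0.826090 rad = -47.331°.
λ₂ = λ₁ + Δλ = 108.950°.
The forward bearing on arrival equals the back-azimuth from the destination plus 180°.
Back-azimuth from P₂ (-30.46°, 108.95°) to P₁ (-41.53°, 156.28°), with Δλ' = λ₁ − λ₂ = 47.33°: atan2( sin Δλ' cos φ₁ , cos φ₂ sin φ₁ − sin φ₂ cos φ₁ cos Δλ' ) = 119.72°.
Final bearing = (119.72° + 180°) mod 360° = 299.72°.

final bearing 299.72°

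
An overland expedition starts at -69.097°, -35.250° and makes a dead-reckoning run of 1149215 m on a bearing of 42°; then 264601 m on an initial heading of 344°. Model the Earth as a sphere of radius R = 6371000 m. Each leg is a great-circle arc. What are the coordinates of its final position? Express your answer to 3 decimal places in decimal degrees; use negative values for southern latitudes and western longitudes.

latitude -58.335°, longitude -22.332°

Apply the spherical direct solution leg by leg, carrying full precision between legs.
Leg 1: from (-69.097°, -35.250°), δ = 1149215/6371000 = 0.180382 rad, θ = 42° → φ = -60.629°, λ = -21.082°.
Leg 2: from (-60.629°, -21.082°), δ = 264601/6371000 = 0.041532 rad, θ = 344° → φ = -58.335°, λ = -22.332°.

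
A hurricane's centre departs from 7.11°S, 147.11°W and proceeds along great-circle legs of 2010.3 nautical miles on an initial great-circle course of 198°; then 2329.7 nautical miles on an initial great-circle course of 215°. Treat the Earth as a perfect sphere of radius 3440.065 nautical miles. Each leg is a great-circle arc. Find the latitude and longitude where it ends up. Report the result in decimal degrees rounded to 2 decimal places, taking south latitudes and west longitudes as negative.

Apply the spherical direct solution leg by leg, carrying full precision between legs.
Leg 1: from (-7.11°, -147.11°), δ = 2010.3/3440.065 = 0.584378 rad, θ = 198° → φ = -38.60°, λ = -159.71°.
Leg 2: from (-38.60°, -159.71°), δ = 2329.7/3440.065 = 0.677226 rad, θ = 215° → φ = -62.54°, λ = 149.07°.

latitude -62.54°, longitude 149.07°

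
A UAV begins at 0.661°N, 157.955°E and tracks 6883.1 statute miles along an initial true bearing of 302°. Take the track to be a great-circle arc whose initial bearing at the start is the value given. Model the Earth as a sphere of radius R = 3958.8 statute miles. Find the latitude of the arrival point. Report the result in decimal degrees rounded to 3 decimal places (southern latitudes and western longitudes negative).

Central angle δ = d/R = 1.738683 rad.
Converting: φ₁ = 0.011537 rad, θ = 5.270894 rad.
Applying the spherical law of cosines for sides, sin φ₂ = sin φ₁ cos δ + cos φ₁ sin δ cos θ = 0.520506, so φ₂ = 31.366°.
For the longitude increment, Δλ = atan2( sin θ sin δ cos φ₁, cos δ − sin φ₁ sin φ₂ ) = atan2(-0.836069, -0.173104) = -101.698°.
Hence λ₂ = 157.955° + -101.698° = 56.257°.

latitude 31.366°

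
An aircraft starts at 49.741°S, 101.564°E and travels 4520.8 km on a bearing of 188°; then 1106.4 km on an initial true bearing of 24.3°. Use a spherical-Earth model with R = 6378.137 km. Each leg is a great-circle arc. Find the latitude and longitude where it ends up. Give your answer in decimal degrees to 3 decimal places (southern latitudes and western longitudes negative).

latitude -75.170°, longitude 26.847°

Apply the spherical direct solution leg by leg, carrying full precision between legs.
Leg 1: from (-49.741°, 101.564°), δ = 4520.8/6378.137 = 0.708796 rad, θ = 188° → φ = -84.802°, λ = 10.736°.
Leg 2: from (-84.802°, 10.736°), δ = 1106.4/6378.137 = 0.173468 rad, θ = 24.3° → φ = -75.170°, λ = 26.847°.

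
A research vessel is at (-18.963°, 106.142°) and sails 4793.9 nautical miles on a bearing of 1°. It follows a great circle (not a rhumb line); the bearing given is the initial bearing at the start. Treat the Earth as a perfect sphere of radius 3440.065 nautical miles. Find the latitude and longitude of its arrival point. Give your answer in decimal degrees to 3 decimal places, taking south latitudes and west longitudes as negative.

latitude 60.865°, longitude 108.164°

Central angle δ = d/R = 1.393549 rad.
Start latitude φ₁ = -0.330967 rad; initial bearing θ = 0.017453 rad.
Applying the spherical law of cosines for sides, sin φ₂ = sin φ₁ cos δ + cos φ₁ sin δ cos θ = 0.873473, so φ₂ = 60.865°.
For the longitude increment, Δλ = atan2( sin θ sin δ cos φ₁, cos δ − sin φ₁ sin φ₂ ) = atan2(0.016247, 0.460162) = 2.022°.
λ₂ = 106.142° + 2.022° = 108.164°.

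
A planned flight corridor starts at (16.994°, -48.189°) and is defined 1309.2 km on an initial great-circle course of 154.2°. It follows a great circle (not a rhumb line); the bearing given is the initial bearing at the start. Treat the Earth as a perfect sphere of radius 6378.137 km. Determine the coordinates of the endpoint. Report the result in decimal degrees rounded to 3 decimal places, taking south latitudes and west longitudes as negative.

latitude 6.352°, longitude -43.068°

The arc subtends δ = 1309.2/6378.137 = 0.205264 rad at the centre.
Converting: φ₁ = 0.296601 rad, θ = 2.691298 rad.
Destination latitude: φ₂ = arcsin( sin φ₁ cos δ + cos φ₁ sin δ cos θ ) = arcsin(0.110641) = 6.352°.
Then Δλ = atan2(0.084838, 0.946670) = 0.089378 rad, from sin θ sin δ cos φ₁ over cos δ − sin φ₁ sin φ₂.
Hence λ₂ = -48.189° + 5.121° = -43.068°.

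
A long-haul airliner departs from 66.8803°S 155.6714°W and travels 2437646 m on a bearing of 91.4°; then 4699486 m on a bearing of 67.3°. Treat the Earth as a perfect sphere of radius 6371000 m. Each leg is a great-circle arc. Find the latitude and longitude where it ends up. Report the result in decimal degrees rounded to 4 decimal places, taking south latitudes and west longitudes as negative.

Apply the spherical direct solution leg by leg, carrying full precision between legs.
Leg 1: from (-66.8803°, -155.6714°), δ = 2437646/6371000 = 0.382616 rad, θ = 91.4° → φ = -58.9555°, λ = -109.3070°.
Leg 2: from (-58.9555°, -109.3070°), δ = 4699486/6371000 = 0.737637 rad, θ = 67.3° → φ = -30.0142°, λ = -63.5383°.

latitude -30.0142°, longitude -63.5383°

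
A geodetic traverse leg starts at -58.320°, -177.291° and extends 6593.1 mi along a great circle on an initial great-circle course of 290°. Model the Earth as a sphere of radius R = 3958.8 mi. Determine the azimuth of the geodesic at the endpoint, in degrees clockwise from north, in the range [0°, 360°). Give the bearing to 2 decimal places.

final bearing 329.27°

Angular distance δ = d/R = 6593.1 / 3958.8 = 1.665429 rad.
Start latitude φ₁ = -1.017876 rad; initial bearing θ = 5.061455 rad.
sin φ₂ = sin φ₁ cos δ + cos φ₁ sin δ cos θ = (-0.850994)(-0.094491) + (0.525175)(0.995526)(0.342020) = 0.259228
φ₂ = asin(0.259228) = 0.262223 rad = 15.024°.
For the longitude increment, Δλ = atan2( sin θ sin δ cos φ₁, cos δ − sin φ₁ sin φ₂ ) = atan2(-0.491295, 0.126110) = -75.604°.
λ₂ = -177.291° + -75.604° = -252.895°, normalized to (−180°, 180°] → 107.105°.
The forward bearing on arrival equals the back-azimuth from the destination plus 180°.
Back-azimuth from P₂ (15.02°, 107.11°) to P₁ (-58.32°, -177.29°), with Δλ' = λ₁ − λ₂ = -284.40°: atan2( sin Δλ' cos φ₁ , cos φ₂ sin φ₁ − sin φ₂ cos φ₁ cos Δλ' ) = 149.27°.
Final bearing = (149.27° + 180°) mod 360° = 329.27°.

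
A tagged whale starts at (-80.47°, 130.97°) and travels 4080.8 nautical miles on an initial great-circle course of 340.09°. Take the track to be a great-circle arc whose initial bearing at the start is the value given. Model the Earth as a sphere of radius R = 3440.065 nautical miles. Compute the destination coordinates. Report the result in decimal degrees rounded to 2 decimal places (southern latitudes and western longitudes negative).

latitude -13.04°, longitude 112.06°

δ = 4080.8/3440.065 = 1.186257 rad (67.9675°).
Start latitude φ₁ = -1.404466 rad; initial bearing θ = 5.935690 rad.
Destination latitude: φ₂ = arcsin( sin φ₁ cos δ + cos φ₁ sin δ cos θ ) = arcsin(-0.225656) = -13.04°.
Then Δλ = atan2(-0.052264, 0.152591) = -0.329988 rad, from sin θ sin δ cos φ₁ over cos δ − sin φ₁ sin φ₂.
Hence λ₂ = 130.97° + -18.91° = 112.06°.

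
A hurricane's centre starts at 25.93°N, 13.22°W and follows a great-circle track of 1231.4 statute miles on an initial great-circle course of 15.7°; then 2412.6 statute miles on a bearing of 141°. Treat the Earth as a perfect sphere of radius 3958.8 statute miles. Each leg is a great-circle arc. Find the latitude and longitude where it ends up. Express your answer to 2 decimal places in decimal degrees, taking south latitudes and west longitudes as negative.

Apply the spherical direct solution leg by leg, carrying full precision between legs.
Leg 1: from (25.93°, -13.22°), δ = 1231.4/3958.8 = 0.311054 rad, θ = 15.7° → φ = 42.94°, λ = -6.72°.
Leg 2: from (42.94°, -6.72°), δ = 2412.6/3958.8 = 0.609427 rad, θ = 141° → φ = 13.47°, λ = 15.02°.

latitude 13.47°, longitude 15.02°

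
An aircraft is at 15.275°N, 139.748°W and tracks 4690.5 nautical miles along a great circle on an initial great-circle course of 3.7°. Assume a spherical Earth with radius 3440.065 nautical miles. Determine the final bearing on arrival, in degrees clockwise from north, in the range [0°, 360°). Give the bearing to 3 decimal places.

Central angle δ = d/R = 1.363492 rad.
Start latitude φ₁ = 0.266599 rad; initial bearing θ = 0.064577 rad.
Applying the spherical law of cosines for sides, sin φ₂ = sin φ₁ cos δ + cos φ₁ sin δ cos θ = 0.996275, so φ₂ = 85.053°.
For the longitude increment, Δλ = atan2( sin θ sin δ cos φ₁, cos δ − sin φ₁ sin φ₂ ) = atan2(0.060920, -0.056648) = 132.919°.
Hence λ₂ = -139.748° + 132.919° = -6.829°.
The forward bearing on arrival equals the back-azimuth from the destination plus 180°.
Back-azimuth from P₂ (85.053°, -6.829°) to P₁ (15.275°, -139.748°), with Δλ' = λ₁ − λ₂ = -132.919°: atan2( sin Δλ' cos φ₁ , cos φ₂ sin φ₁ − sin φ₂ cos φ₁ cos Δλ' ) = 313.788°.
Final bearing = (313.788° + 180°) mod 360° = 133.788°.

final bearing 133.788°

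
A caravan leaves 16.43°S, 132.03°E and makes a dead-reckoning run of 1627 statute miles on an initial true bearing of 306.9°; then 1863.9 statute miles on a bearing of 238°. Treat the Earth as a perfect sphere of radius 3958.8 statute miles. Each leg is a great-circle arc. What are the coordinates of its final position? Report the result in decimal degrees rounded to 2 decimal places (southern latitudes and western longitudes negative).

latitude -15.44°, longitude 89.87°

Apply the spherical direct solution leg by leg, carrying full precision between legs.
Leg 1: from (-16.43°, 132.03°), δ = 1627/3958.8 = 0.410983 rad, θ = 306.9° → φ = -1.67°, λ = 113.39°.
Leg 2: from (-1.67°, 113.39°), δ = 1863.9/3958.8 = 0.470824 rad, θ = 238° → φ = -15.44°, λ = 89.87°.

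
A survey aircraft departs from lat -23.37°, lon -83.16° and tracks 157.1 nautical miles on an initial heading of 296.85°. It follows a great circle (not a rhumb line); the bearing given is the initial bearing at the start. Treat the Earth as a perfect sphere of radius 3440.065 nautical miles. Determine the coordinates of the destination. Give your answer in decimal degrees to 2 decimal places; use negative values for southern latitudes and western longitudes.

Central angle δ = d/R = 0.045668 rad.
Converting: φ₁ = -0.407883 rad, θ = 5.181010 rad.
sin φ₂ = sin φ₁ cos δ + cos φ₁ sin δ cos θ = (-0.396667)(0.998957) + (0.917962)(0.045652)(0.451656) = -0.377326
φ₂ = asin(-0.377326) = -0.386907 rad = -22.17°.
For the longitude increment, Δλ = atan2( sin θ sin δ cos φ₁, cos δ − sin φ₁ sin φ₂ ) = atan2(-0.037389, 0.849284) = -2.52°.
Hence λ₂ = -83.16° + -2.52° = -85.68°.

latitude -22.17°, longitude -85.68°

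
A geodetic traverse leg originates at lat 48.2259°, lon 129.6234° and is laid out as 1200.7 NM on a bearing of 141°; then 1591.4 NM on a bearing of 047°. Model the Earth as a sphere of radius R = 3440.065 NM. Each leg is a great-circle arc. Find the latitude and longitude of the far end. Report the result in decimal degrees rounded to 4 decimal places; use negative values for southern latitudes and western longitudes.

Apply the spherical direct solution leg by leg, carrying full precision between legs.
Leg 1: from (48.2259°, 129.6234°), δ = 1200.7/3440.065 = 0.349034 rad, θ = 141° → φ = 31.5842°, λ = 144.2575°.
Leg 2: from (31.5842°, 144.2575°), δ = 1591.4/3440.065 = 0.462608 rad, θ = 47° → φ = 46.7173°, λ = 172.6863°.

latitude 46.7173°, longitude 172.6863°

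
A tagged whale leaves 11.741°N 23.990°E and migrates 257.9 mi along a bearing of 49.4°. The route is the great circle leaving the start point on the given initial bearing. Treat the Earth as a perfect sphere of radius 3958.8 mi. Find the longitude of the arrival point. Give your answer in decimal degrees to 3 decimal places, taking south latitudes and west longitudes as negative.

Central angle δ = d/R = 0.065146 rad.
With φ₁ = 11.741° = 0.204919 rad and θ = 49.4° = 0.862193 rad:
Applying the spherical law of cosines for sides, sin φ₂ = sin φ₁ cos δ + cos φ₁ sin δ cos θ = 0.244535, so φ₂ = 14.154°.
Δλ = atan2( sin θ sin δ cos φ₁ , cos δ − sin φ₁ sin φ₂ ) = atan2(0.048394, 0.948119) = 0.050998 rad = 2.922°.
Hence λ₂ = 23.990° + 2.922° = 26.912°.

longitude 26.912°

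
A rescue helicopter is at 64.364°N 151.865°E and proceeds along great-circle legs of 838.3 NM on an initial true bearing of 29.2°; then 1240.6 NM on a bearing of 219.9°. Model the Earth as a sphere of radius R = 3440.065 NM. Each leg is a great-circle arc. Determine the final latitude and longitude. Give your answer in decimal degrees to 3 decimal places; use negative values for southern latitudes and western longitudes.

Apply the spherical direct solution leg by leg, carrying full precision between legs.
Leg 1: from (64.364°, 151.865°), δ = 838.3/3440.065 = 0.243687 rad, θ = 29.2° → φ = 75.027°, λ = 178.970°.
Leg 2: from (75.027°, 178.970°), δ = 1240.6/3440.065 = 0.360633 rad, θ = 219.9° → φ = 56.509°, λ = 154.753°.

latitude 56.509°, longitude 154.753°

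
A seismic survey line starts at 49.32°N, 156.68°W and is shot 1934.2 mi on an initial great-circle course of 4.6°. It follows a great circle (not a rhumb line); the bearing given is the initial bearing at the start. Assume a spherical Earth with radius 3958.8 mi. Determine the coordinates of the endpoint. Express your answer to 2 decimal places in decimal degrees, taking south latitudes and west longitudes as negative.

Central angle δ = d/R = 0.488582 rad.
Start latitude φ₁ = 0.860796 rad; initial bearing θ = 0.080285 rad.
Applying the spherical law of cosines for sides, sin φ₂ = sin φ₁ cos δ + cos φ₁ sin δ cos θ = 0.974602, so φ₂ = 77.06°.
Δλ = atan2( sin θ sin δ cos φ₁ , cos δ − sin φ₁ sin φ₂ ) = atan2(0.024537, 0.143898) = 0.168893 rad = 9.68°.
Hence λ₂ = -156.68° + 9.68° = -147.00°.

latitude 77.06°, longitude -147.00°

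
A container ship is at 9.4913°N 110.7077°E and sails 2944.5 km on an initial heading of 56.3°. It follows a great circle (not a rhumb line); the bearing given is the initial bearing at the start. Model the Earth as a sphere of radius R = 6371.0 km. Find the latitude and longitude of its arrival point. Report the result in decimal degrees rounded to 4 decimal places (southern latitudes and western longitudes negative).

latitude 23.0549°, longitude 134.4838°

δ = 2944.5/6371 = 0.462172 rad (26.4805°).
Start latitude φ₁ = 0.165654 rad; initial bearing θ = 0.982620 rad.
Applying the spherical law of cosines for sides, sin φ₂ = sin φ₁ cos δ + cos φ₁ sin δ cos θ = 0.391613, so φ₂ = 23.0549°.
Δλ = atan2( sin θ sin δ cos φ₁ , cos δ − sin φ₁ sin φ₂ ) = atan2(0.365885, 0.830510) = 0.414971 rad = 23.7761°.
λ₂ = λ₁ + Δλ = 134.4838°.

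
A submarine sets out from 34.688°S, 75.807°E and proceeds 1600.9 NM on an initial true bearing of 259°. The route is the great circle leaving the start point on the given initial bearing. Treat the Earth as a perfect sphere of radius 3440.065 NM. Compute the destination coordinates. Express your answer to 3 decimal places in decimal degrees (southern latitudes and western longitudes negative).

latitude -35.380°, longitude 43.104°

Central angle δ = d/R = 0.465369 rad.
With φ₁ = -34.688° = -0.605420 rad and θ = 259° = 4.520403 rad:
sin φ₂ = sin φ₁ cos δ + cos φ₁ sin δ cos θ = (-0.569107)(0.893656) + (0.822263)(0.448753)(-0.190809) = -0.578993
φ₂ = asin(-0.578993) = -0.617493 rad = -35.380°.
Then Δλ = atan2(-0.362213, 0.564147) = -0.570770 rad, from sin θ sin δ cos φ₁ over cos δ − sin φ₁ sin φ₂.
Hence λ₂ = 75.807° + -32.703° = 43.104°.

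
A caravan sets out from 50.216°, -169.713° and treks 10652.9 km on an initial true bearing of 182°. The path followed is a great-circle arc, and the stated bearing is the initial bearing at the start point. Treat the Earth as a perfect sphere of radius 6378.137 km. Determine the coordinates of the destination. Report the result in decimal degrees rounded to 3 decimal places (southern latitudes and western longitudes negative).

δ = 10652.9/6378.137 = 1.670221 rad (95.6966°).
With φ₁ = 50.216° = 0.876435 rad and θ = 182° = 3.176499 rad:
sin φ₂ = sin φ₁ cos δ + cos φ₁ sin δ cos θ = (0.768462)(-0.099261) + (0.639895)(0.995061)(-0.999391) = -0.712626
φ₂ = asin(-0.712626) = -0.793234 rad = -45.449°.
For the longitude increment, Δλ = atan2( sin θ sin δ cos φ₁, cos δ − sin φ₁ sin φ₂ ) = atan2(-0.022222, 0.448365) = -2.837°.
λ₂ = -169.713° + -2.837° = -172.550°.

latitude -45.449°, longitude -172.550°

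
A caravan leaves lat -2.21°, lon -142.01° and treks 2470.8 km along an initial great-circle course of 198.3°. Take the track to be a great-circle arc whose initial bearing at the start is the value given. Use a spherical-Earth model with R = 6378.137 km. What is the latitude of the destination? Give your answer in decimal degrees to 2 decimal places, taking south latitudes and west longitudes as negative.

latitude -23.21°

The arc subtends δ = 2470.8/6378.137 = 0.387386 rad at the centre.
Start latitude φ₁ = -0.038572 rad; initial bearing θ = 3.460988 rad.
sin φ₂ = sin φ₁ cos δ + cos φ₁ sin δ cos θ = (-0.038562)(0.925900) + (0.999256)(0.377769)(-0.949425) = -0.394102
φ₂ = asin(-0.394102) = -0.405090 rad = -23.21°.
Then Δλ = atan2(-0.118528, 0.910702) = -0.129423 rad, from sin θ sin δ cos φ₁ over cos δ − sin φ₁ sin φ₂.
λ₂ = -142.01° + -7.42° = -149.43°.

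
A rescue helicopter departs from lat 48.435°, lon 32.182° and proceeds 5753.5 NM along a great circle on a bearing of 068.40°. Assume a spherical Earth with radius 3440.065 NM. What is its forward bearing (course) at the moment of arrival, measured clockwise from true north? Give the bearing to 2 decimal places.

Central angle δ = d/R = 1.672497 rad.
With φ₁ = 48.435° = 0.845350 rad and θ = 68.4° = 1.193805 rad:
sin φ₂ = sin φ₁ cos δ + cos φ₁ sin δ cos θ = (0.748204)(-0.101526) + (0.663469)(0.994833)(0.368125) = 0.167015
φ₂ = asin(0.167015) = 0.167802 rad = 9.614°.
Δλ = atan2( sin θ sin δ cos φ₁ , cos δ − sin φ₁ sin φ₂ ) = atan2(0.613691, -0.226487) = 1.924347 rad = 110.257°.
λ₂ = λ₁ + Δλ = 142.439°.
The forward bearing on arrival equals the back-azimuth from the destination plus 180°.
Back-azimuth from P₂ (9.61°, 142.44°) to P₁ (48.44°, 32.18°), with Δλ' = λ₁ − λ₂ = -110.26°: atan2( sin Δλ' cos φ₁ , cos φ₂ sin φ₁ − sin φ₂ cos φ₁ cos Δλ' ) = 321.27°.
Final bearing = (321.27° + 180°) mod 360° = 141.27°.

final bearing 141.27°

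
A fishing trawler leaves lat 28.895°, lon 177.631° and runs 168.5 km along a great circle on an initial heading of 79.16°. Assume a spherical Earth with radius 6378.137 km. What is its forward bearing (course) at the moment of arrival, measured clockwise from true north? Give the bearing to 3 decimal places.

The arc subtends δ = 168.5/6378.137 = 0.026418 rad at the centre.
Converting: φ₁ = 0.504313 rad, θ = 1.381603 rad.
sin φ₂ = sin φ₁ cos δ + cos φ₁ sin δ cos θ = (0.483206)(0.999651) + (0.875507)(0.026415)(0.188067) = 0.487387
φ₂ = asin(0.487387) = 0.509094 rad = 29.169°.
For the longitude increment, Δλ = atan2( sin θ sin δ cos φ₁, cos δ − sin φ₁ sin φ₂ ) = atan2(0.022714, 0.764143) = 1.703°.
Hence λ₂ = 177.631° + 1.703° = 179.334°.
The forward bearing on arrival equals the back-azimuth from the destination plus 180°.
Back-azimuth from P₂ (29.169°, 179.334°) to P₁ (28.895°, 177.631°), with Δλ' = λ₁ − λ₂ = -1.703°: atan2( sin Δλ' cos φ₁ , cos φ₂ sin φ₁ − sin φ₂ cos φ₁ cos Δλ' ) = 259.986°.
Final bearing = (259.986° + 180°) mod 360° = 79.986°.

final bearing 79.986°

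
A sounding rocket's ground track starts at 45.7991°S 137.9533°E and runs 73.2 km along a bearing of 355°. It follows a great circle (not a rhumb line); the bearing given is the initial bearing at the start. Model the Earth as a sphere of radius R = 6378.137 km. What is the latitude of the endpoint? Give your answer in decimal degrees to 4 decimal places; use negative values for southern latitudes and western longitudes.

latitude -45.1440°

The arc subtends δ = 73.2/6378.137 = 0.011477 rad at the centre.
Start latitude φ₁ = -0.799345 rad; initial bearing θ = 6.195919 rad.
Applying the spherical law of cosines for sides, sin φ₂ = sin φ₁ cos δ + cos φ₁ sin δ cos θ = -0.708882, so φ₂ = -45.1440°.
Δλ = atan2( sin θ sin δ cos φ₁ , cos δ − sin φ₁ sin φ₂ ) = atan2(-0.000697, 0.491737) = -0.001418 rad = -0.0813°.
Hence λ₂ = 137.9533° + -0.0813° = 137.8720°.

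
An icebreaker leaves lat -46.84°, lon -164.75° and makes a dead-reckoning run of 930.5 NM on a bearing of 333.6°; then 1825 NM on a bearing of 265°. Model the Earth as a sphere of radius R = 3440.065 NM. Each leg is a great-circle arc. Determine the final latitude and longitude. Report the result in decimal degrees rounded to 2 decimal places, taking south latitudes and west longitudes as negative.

Apply the spherical direct solution leg by leg, carrying full precision between legs.
Leg 1: from (-46.84°, -164.75°), δ = 930.5/3440.065 = 0.270489 rad, θ = 333.6° → φ = -32.63°, λ = -172.86°.
Leg 2: from (-32.63°, -172.86°), δ = 1825/3440.065 = 0.530513 rad, θ = 265° → φ = -30.15°, λ = 151.49°.

latitude -30.15°, longitude 151.49°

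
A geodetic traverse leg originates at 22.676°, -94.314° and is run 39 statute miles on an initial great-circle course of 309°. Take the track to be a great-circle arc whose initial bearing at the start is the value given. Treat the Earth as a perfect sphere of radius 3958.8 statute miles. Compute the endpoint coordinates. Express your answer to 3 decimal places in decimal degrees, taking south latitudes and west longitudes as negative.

latitude 23.031°, longitude -94.791°

The arc subtends δ = 39/3958.8 = 0.009851 rad at the centre.
With φ₁ = 22.676° = 0.395771 rad and θ = 309° = 5.393067 rad:
sin φ₂ = sin φ₁ cos δ + cos φ₁ sin δ cos θ = (0.385520)(0.999951) + (0.922700)(0.009851)(0.629320) = 0.391221
φ₂ = asin(0.391221) = 0.401958 rad = 23.031°.
Δλ = atan2( sin θ sin δ cos φ₁ , cos δ − sin φ₁ sin φ₂ ) = atan2(-0.007064, 0.849128) = -0.008319 rad = -0.477°.
λ₂ = λ₁ + Δλ = -94.791°.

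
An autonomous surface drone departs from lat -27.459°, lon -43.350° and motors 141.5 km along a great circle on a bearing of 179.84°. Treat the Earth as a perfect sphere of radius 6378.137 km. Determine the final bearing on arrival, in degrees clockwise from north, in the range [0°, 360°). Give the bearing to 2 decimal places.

The arc subtends δ = 141.5/6378.137 = 0.022185 rad at the centre.
Converting: φ₁ = -0.479250 rad, θ = 3.138800 rad.
Applying the spherical law of cosines for sides, sin φ₂ = sin φ₁ cos δ + cos φ₁ sin δ cos θ = -0.480684, so φ₂ = -28.730°.
Then Δλ = atan2(0.000055, 0.778104) = 0.000071 rad, from sin θ sin δ cos φ₁ over cos δ − sin φ₁ sin φ₂.
λ₂ = λ₁ + Δλ = -43.346°.
The forward bearing on arrival equals the back-azimuth from the destination plus 180°.
Back-azimuth from P₂ (-28.73°, -43.35°) to P₁ (-27.46°, -43.35°), with Δλ' = λ₁ − λ₂ = -0.00°: atan2( sin Δλ' cos φ₁ , cos φ₂ sin φ₁ − sin φ₂ cos φ₁ cos Δλ' ) = 359.84°.
Final bearing = (359.84° + 180°) mod 360° = 179.84°.

final bearing 179.84°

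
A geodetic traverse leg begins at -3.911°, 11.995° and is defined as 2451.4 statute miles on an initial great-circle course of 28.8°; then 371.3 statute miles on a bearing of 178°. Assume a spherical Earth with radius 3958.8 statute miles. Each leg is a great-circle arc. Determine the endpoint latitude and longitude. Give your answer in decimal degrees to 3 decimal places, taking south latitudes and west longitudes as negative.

Apply the spherical direct solution leg by leg, carrying full precision between legs.
Leg 1: from (-3.911°, 11.995°), δ = 2451.4/3958.8 = 0.619228 rad, θ = 28.8° → φ = 26.865°, λ = 30.262°.
Leg 2: from (26.865°, 30.262°), δ = 371.3/3958.8 = 0.093791 rad, θ = 178° → φ = 21.494°, λ = 30.463°.

latitude 21.494°, longitude 30.463°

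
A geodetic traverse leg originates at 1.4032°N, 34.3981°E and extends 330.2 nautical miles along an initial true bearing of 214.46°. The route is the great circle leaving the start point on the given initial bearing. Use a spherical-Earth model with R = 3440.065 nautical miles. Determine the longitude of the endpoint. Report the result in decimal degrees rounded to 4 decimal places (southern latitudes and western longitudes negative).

longitude 31.2848°

Angular distance δ = d/R = 330.2 / 3440.065 = 0.095987 rad.
With φ₁ = 1.4032° = 0.024490 rad and θ = 214.46° = 3.743033 rad:
Applying the spherical law of cosines for sides, sin φ₂ = sin φ₁ cos δ + cos φ₁ sin δ cos θ = -0.054623, so φ₂ = -3.1312°.
Then Δλ = atan2(-0.054213, 0.996734) = -0.054337 rad, from sin θ sin δ cos φ₁ over cos δ − sin φ₁ sin φ₂.
Hence λ₂ = 34.3981° + -3.1133° = 31.2848°.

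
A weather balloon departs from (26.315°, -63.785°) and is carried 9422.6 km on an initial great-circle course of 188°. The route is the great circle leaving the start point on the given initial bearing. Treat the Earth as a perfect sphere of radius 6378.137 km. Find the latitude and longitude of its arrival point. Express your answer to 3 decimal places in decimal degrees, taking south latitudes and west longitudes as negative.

latitude -57.394°, longitude -78.686°

Central angle δ = d/R = 1.477328 rad.
Start latitude φ₁ = 0.459283 rad; initial bearing θ = 3.281219 rad.
Applying the spherical law of cosines for sides, sin φ₂ = sin φ₁ cos δ + cos φ₁ sin δ cos θ = -0.842398, so φ₂ = -57.394°.
Δλ = atan2( sin θ sin δ cos φ₁ , cos δ − sin φ₁ sin φ₂ ) = atan2(-0.124206, 0.466772) = -0.260069 rad = -14.901°.
λ₂ = -63.785° + -14.901° = -78.686°.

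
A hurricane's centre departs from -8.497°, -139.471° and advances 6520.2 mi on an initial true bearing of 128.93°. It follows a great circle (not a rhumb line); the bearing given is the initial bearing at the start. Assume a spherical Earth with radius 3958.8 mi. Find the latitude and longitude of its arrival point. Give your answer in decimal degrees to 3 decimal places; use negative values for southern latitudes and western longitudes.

The arc subtends δ = 6520.2/3958.8 = 1.647014 rad at the centre.
Start latitude φ₁ = -0.148301 rad; initial bearing θ = 2.250253 rad.
Destination latitude: φ₂ = arcsin( sin φ₁ cos δ + cos φ₁ sin δ cos θ ) = arcsin(-0.608418) = -37.475°.
For the longitude increment, Δλ = atan2( sin θ sin δ cos φ₁, cos δ − sin φ₁ sin φ₂ ) = atan2(0.767142, -0.166043) = 102.213°.
λ₂ = -139.471° + 102.213° = -37.258°.

latitude -37.475°, longitude -37.258°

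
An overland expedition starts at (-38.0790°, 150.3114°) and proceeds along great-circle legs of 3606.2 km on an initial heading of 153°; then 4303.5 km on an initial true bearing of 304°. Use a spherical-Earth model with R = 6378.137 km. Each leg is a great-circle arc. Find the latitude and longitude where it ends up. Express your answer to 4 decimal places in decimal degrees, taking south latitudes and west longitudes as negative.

latitude -33.0472°, longitude 145.4550°

Apply the spherical direct solution leg by leg, carrying full precision between legs.
Leg 1: from (-38.0790°, 150.3114°), δ = 3606.2/6378.137 = 0.565400 rad, θ = 153° → φ = -63.7050°, λ = -176.3865°.
Leg 2: from (-63.7050°, -176.3865°), δ = 4303.5/6378.137 = 0.674727 rad, θ = 304° → φ = -33.0472°, λ = 145.4550°.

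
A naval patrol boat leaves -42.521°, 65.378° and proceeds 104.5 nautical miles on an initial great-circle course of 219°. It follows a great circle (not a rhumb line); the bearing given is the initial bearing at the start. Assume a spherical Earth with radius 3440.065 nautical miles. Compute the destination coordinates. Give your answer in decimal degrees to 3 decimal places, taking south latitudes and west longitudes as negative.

Central angle δ = d/R = 0.030377 rad.
Start latitude φ₁ = -0.742131 rad; initial bearing θ = 3.822271 rad.
Applying the spherical law of cosines for sides, sin φ₂ = sin φ₁ cos δ + cos φ₁ sin δ cos θ = -0.692945, so φ₂ = -43.864°.
Δλ = atan2( sin θ sin δ cos φ₁ , cos δ − sin φ₁ sin φ₂ ) = atan2(-0.014088, 0.531204) = -0.026514 rad = -1.519°.
λ₂ = λ₁ + Δλ = 63.859°.

latitude -43.864°, longitude 63.859°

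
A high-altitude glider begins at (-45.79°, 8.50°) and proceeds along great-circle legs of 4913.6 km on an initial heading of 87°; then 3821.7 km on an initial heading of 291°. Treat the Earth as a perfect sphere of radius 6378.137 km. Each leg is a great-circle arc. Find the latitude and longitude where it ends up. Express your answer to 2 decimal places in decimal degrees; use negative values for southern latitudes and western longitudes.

latitude -13.15°, longitude 28.64°

Apply the spherical direct solution leg by leg, carrying full precision between legs.
Leg 1: from (-45.79°, 8.50°), δ = 4913.6/6378.137 = 0.770382 rad, θ = 87° → φ = -29.27°, λ = 61.37°.
Leg 2: from (-29.27°, 61.37°), δ = 3821.7/6378.137 = 0.599188 rad, θ = 291° → φ = -13.15°, λ = 28.64°.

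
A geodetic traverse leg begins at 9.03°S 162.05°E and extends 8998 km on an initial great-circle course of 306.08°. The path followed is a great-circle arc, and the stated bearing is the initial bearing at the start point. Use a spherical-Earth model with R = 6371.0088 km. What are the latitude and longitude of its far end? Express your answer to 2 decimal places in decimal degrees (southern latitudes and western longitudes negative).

δ = 8998/6371.0088 = 1.412335 rad (80.9208°).
Start latitude φ₁ = -0.157603 rad; initial bearing θ = 5.342104 rad.
Applying the spherical law of cosines for sides, sin φ₂ = sin φ₁ cos δ + cos φ₁ sin δ cos θ = 0.549562, so φ₂ = 33.34°.
Δλ = atan2( sin θ sin δ cos φ₁ , cos δ − sin φ₁ sin φ₂ ) = atan2(-0.788179, 0.244053) = -1.270517 rad = -72.80°.
λ₂ = λ₁ + Δλ = 89.25°.

latitude 33.34°, longitude 89.25°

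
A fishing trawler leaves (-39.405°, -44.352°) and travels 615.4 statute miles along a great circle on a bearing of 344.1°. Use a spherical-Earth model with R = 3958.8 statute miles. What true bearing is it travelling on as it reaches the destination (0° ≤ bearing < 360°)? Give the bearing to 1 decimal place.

Angular distance δ = d/R = 615.4 / 3958.8 = 0.155451 rad.
Converting: φ₁ = -0.687747 rad, θ = 6.005678 rad.
Applying the spherical law of cosines for sides, sin φ₂ = sin φ₁ cos δ + cos φ₁ sin δ cos θ = -0.512090, so φ₂ = -30.803°.
For the longitude increment, Δλ = atan2( sin θ sin δ cos φ₁, cos δ − sin φ₁ sin φ₂ ) = atan2(-0.032774, 0.662868) = -2.831°.
λ₂ = -44.352° + -2.831° = -47.183°.
The forward bearing on arrival equals the back-azimuth from the destination plus 180°.
Back-azimuth from P₂ (-30.8°, -47.2°) to P₁ (-39.4°, -44.4°), with Δλ' = λ₁ − λ₂ = 2.8°: atan2( sin Δλ' cos φ₁ , cos φ₂ sin φ₁ − sin φ₂ cos φ₁ cos Δλ' ) = 165.7°.
Final bearing = (165.7° + 180°) mod 360° = 345.7°.

final bearing 345.7°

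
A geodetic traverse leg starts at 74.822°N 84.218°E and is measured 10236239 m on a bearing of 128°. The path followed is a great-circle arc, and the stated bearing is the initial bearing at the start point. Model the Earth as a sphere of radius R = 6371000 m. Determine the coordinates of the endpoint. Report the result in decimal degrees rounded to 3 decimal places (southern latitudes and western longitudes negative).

latitude -11.287°, longitude 137.639°

Angular distance δ = d/R = 10236239 / 6371000 = 1.606693 rad.
With φ₁ = 74.822° = 1.305890 rad and θ = 128° = 2.234021 rad:
Applying the spherical law of cosines for sides, sin φ₂ = sin φ₁ cos δ + cos φ₁ sin δ cos θ = -0.195725, so φ₂ = -11.287°.
For the longitude increment, Δλ = atan2( sin θ sin δ cos φ₁, cos δ − sin φ₁ sin φ₂ ) = atan2(0.206183, 0.153008) = 53.421°.
Hence λ₂ = 84.218° + 53.421° = 137.639°.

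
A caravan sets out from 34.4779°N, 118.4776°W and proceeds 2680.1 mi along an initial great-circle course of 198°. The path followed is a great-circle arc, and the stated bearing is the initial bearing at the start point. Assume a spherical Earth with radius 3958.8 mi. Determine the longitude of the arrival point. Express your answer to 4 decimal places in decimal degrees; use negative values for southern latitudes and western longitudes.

Central angle δ = d/R = 0.676998 rad.
Start latitude φ₁ = 0.601753 rad; initial bearing θ = 3.455752 rad.
Applying the spherical law of cosines for sides, sin φ₂ = sin φ₁ cos δ + cos φ₁ sin δ cos θ = -0.049899, so φ₂ = -2.8602°.
Δλ = atan2( sin θ sin δ cos φ₁ , cos δ − sin φ₁ sin φ₂ ) = atan2(-0.159581, 0.807704) = -0.195062 rad = -11.1762°.
λ₂ = -118.4776° + -11.1762° = -129.6538°.

longitude -129.6538°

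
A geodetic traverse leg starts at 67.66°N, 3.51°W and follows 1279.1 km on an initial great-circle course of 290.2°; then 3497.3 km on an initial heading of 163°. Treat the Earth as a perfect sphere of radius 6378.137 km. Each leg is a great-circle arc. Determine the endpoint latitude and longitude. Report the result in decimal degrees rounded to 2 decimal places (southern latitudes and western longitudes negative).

latitude 38.02°, longitude -23.54°

Apply the spherical direct solution leg by leg, carrying full precision between legs.
Leg 1: from (67.66°, -3.51°), δ = 1279.1/6378.137 = 0.200544 rad, θ = 290.2° → φ = 68.84°, λ = -34.70°.
Leg 2: from (68.84°, -34.70°), δ = 3497.3/6378.137 = 0.548326 rad, θ = 163° → φ = 38.02°, λ = -23.54°.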